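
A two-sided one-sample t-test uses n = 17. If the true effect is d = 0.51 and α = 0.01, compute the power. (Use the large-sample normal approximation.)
Power ≈ 0.32

Power calculation (one-sample t-test, normal approximation):
z_β = d · √n - z_{α/2}
z_β = 0.51 · √17 - 2.576
z_β = 0.51 · 4.123 - 2.576
z_β = -0.473

Power = Φ(z_β) = Φ(-0.473) ≈ 0.318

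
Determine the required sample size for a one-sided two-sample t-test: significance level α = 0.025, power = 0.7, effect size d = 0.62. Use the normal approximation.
n = 33 per group

Sample size formula (two-sample t-test, normal approximation):
n = 2 · ((z_α + z_β) / d)²

z_α = 1.960 (for α = 0.025, one-sided)
z_β = 0.524 (for power = 0.7)
d = 0.62

n = 2 · ((1.960 + 0.524) / 0.62)²
n = 2 · (4.006)²
n ≈ 32.10
Round up to the next whole number: n = 33 per group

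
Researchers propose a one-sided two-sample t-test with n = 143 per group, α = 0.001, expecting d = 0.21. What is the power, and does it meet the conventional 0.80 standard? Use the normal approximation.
Power ≈ 0.09; the study is underpowered (power < 0.80)

Power calculation (two-sample t-test, normal approximation):
z_β = d · √(n/2) - z_α
z_β = 0.21 · √(143/2) - 3.090
z_β = 0.21 · 8.456 - 3.090
z_β = -1.315

Power = Φ(z_β) = Φ(-1.315) ≈ 0.094

Effect size d = 0.21 is small by Cohen's convention (0.2/0.5/0.8).

Threshold: power ≥ 0.80 is conventionally adequate.
Power ≈ 0.09 → the study is underpowered (power < 0.80).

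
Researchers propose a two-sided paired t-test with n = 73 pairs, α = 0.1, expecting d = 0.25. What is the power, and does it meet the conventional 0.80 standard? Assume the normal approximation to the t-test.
Power ≈ 0.69; the study is underpowered (power < 0.80)

Power calculation (paired t-test, normal approximation):
z_β = d · √n - z_{α/2}
z_β = 0.25 · √73 - 1.645
z_β = 0.25 · 8.544 - 1.645
z_β = 0.491

Power = Φ(z_β) = Φ(0.491) ≈ 0.688

Effect size d = 0.25 is small by Cohen's convention (0.2/0.5/0.8).

Threshold: power ≥ 0.80 is conventionally adequate.
Power ≈ 0.69 → the study is underpowered (power < 0.80).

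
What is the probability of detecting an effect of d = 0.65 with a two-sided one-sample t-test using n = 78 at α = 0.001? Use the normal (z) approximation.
Power ≈ 0.99

Power calculation (one-sample t-test, normal approximation):
z_β = d · √n - z_{α/2}
z_β = 0.65 · √78 - 3.291
z_β = 0.65 · 8.832 - 3.291
z_β = 2.450

Power = Φ(z_β) = Φ(2.450) ≈ 0.993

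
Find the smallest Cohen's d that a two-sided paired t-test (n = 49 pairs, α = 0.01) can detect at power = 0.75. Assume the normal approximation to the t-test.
d ≈ 0.46

Minimum detectable effect (paired t-test, normal approximation):
d = (z_{α/2} + z_β) / √n
d = (2.576 + 0.674) / √49
d = 3.250 / 7.000
d ≈ 0.46

By Cohen's convention (0.2 small / 0.5 medium / 0.8 large): small effect.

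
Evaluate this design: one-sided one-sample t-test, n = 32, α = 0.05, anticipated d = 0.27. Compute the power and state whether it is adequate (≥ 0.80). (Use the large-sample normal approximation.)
Power ≈ 0.45; the study is underpowered (power < 0.80)

Power calculation (one-sample t-test, normal approximation):
z_β = d · √n - z_α
z_β = 0.27 · √32 - 1.645
z_β = 0.27 · 5.657 - 1.645
z_β = -0.118

Power = Φ(z_β) = Φ(-0.118) ≈ 0.453

Effect size d = 0.27 is small by Cohen's convention (0.2/0.5/0.8).

Threshold: power ≥ 0.80 is conventionally adequate.
Power ≈ 0.45 → the study is underpowered (power < 0.80).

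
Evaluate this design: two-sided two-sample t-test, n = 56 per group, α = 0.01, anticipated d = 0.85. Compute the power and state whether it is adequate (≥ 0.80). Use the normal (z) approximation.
Power ≈ 0.97; the study is adequately powered (power ≥ 0.80)

Power calculation (two-sample t-test, normal approximation):
z_β = d · √(n/2) - z_{α/2}
z_β = 0.85 · √(56/2) - 2.576
z_β = 0.85 · 5.292 - 2.576
z_β = 1.922

Power = Φ(z_β) = Φ(1.922) ≈ 0.973

Effect size d = 0.85 is large by Cohen's convention (0.2/0.5/0.8).

Threshold: power ≥ 0.80 is conventionally adequate.
Power ≈ 0.97 → the study is adequately powered (power ≥ 0.80).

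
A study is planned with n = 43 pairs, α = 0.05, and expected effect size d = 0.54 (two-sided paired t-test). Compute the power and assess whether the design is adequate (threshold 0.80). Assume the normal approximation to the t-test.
Power ≈ 0.94; the study is adequately powered (power ≥ 0.80)

Power calculation (paired t-test, normal approximation):
z_β = d · √n - z_{α/2}
z_β = 0.54 · √43 - 1.960
z_β = 0.54 · 6.557 - 1.960
z_β = 1.581

Power = Φ(z_β) = Φ(1.581) ≈ 0.943

Effect size d = 0.54 is medium by Cohen's convention (0.2/0.5/0.8).

Threshold: power ≥ 0.80 is conventionally adequate.
Power ≈ 0.94 → the study is adequately powered (power ≥ 0.80).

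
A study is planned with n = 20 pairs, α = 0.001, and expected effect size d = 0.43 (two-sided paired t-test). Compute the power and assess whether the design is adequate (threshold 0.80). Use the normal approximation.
Power ≈ 0.09; the study is underpowered (power < 0.80)

Power calculation (paired t-test, normal approximation):
z_β = d · √n - z_{α/2}
z_β = 0.43 · √20 - 3.291
z_β = 0.43 · 4.472 - 3.291
z_β = -1.368

Power = Φ(z_β) = Φ(-1.368) ≈ 0.086

Effect size d = 0.43 is small by Cohen's convention (0.2/0.5/0.8).

Threshold: power ≥ 0.80 is conventionally adequate.
Power ≈ 0.09 → the study is underpowered (power < 0.80).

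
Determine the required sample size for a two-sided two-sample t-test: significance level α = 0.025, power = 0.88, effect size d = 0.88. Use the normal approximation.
n = 31 per group

Sample size formula (two-sample t-test, normal approximation):
n = 2 · ((z_{α/2} + z_β) / d)²

z_{α/2} = 2.241 (for α = 0.025, two-sided)
z_β = 1.175 (for power = 0.88)
d = 0.88

n = 2 · ((2.241 + 1.175) / 0.88)²
n = 2 · (3.882)²
n ≈ 30.14
Round up to the next whole number: n = 31 per group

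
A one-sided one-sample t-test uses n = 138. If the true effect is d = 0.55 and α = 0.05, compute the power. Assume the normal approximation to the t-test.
Power ≈ 1.00

Power calculation (one-sample t-test, normal approximation):
z_β = d · √n - z_α
z_β = 0.55 · √138 - 1.645
z_β = 0.55 · 11.747 - 1.645
z_β = 4.816

Power = Φ(z_β) = Φ(4.816) ≈ 1.000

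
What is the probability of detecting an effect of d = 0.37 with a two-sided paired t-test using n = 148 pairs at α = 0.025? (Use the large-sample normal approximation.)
Power ≈ 0.99

Power calculation (paired t-test, normal approximation):
z_β = d · √n - z_{α/2}
z_β = 0.37 · √148 - 2.241
z_β = 0.37 · 12.166 - 2.241
z_β = 2.260

Power = Φ(z_β) = Φ(2.260) ≈ 0.988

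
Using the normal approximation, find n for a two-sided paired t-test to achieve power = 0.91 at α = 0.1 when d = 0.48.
n = 39 pairs

Sample size formula (paired t-test, normal approximation):
n = ((z_{α/2} + z_β) / d)²

z_{α/2} = 1.645 (for α = 0.1, two-sided)
z_β = 1.341 (for power = 0.91)
d = 0.48

n = ((1.645 + 1.341) / 0.48)²
n = (6.221)²
n ≈ 38.70
Round up to the next whole number: n = 39 pairs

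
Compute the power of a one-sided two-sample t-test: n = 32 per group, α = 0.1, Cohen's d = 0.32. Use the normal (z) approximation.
Power ≈ 0.50

Power calculation (two-sample t-test, normal approximation):
z_β = d · √(n/2) - z_α
z_β = 0.32 · √(32/2) - 1.282
z_β = 0.32 · 4.000 - 1.282
z_β = -0.002

Power = Φ(z_β) = Φ(-0.002) ≈ 0.499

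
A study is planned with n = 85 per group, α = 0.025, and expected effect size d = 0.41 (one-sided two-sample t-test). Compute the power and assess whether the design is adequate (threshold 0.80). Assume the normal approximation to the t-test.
Power ≈ 0.76; the study is underpowered (power < 0.80)

Power calculation (two-sample t-test, normal approximation):
z_β = d · √(n/2) - z_α
z_β = 0.41 · √(85/2) - 1.960
z_β = 0.41 · 6.519 - 1.960
z_β = 0.713

Power = Φ(z_β) = Φ(0.713) ≈ 0.762

Effect size d = 0.41 is small by Cohen's convention (0.2/0.5/0.8).

Threshold: power ≥ 0.80 is conventionally adequate.
Power ≈ 0.76 → the study is underpowered (power < 0.80).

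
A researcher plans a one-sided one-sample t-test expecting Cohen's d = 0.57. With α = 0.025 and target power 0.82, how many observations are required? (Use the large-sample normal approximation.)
n = 26

Sample size formula (one-sample t-test, normal approximation):
n = ((z_α + z_β) / d)²

z_α = 1.960 (for α = 0.025, one-sided)
z_β = 0.915 (for power = 0.82)
d = 0.57

n = ((1.960 + 0.915) / 0.57)²
n = (5.044)²
n ≈ 25.44
Round up to the next whole number: n = 26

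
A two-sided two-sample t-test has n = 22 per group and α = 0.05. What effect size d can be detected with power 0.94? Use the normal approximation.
d ≈ 1.06

Minimum detectable effect (two-sample t-test, normal approximation):
d = (z_{α/2} + z_β) / √(n/2)
d = (1.960 + 1.555) / √(22/2)
d = 3.515 / 3.317
d ≈ 1.06

By Cohen's convention (0.2 small / 0.5 medium / 0.8 large): large effect.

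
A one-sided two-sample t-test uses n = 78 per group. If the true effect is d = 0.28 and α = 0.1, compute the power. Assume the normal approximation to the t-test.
Power ≈ 0.68

Power calculation (two-sample t-test, normal approximation):
z_β = d · √(n/2) - z_α
z_β = 0.28 · √(78/2) - 1.282
z_β = 0.28 · 6.245 - 1.282
z_β = 0.467

Power = Φ(z_β) = Φ(0.467) ≈ 0.680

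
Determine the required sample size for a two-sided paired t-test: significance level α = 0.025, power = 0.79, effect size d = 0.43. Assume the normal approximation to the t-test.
n = 51 pairs

Sample size formula (paired t-test, normal approximation):
n = ((z_{α/2} + z_β) / d)²

z_{α/2} = 2.241 (for α = 0.025, two-sided)
z_β = 0.806 (for power = 0.79)
d = 0.43

n = ((2.241 + 0.806) / 0.43)²
n = (7.086)²
n ≈ 50.21
Round up to the next whole number: n = 51 pairs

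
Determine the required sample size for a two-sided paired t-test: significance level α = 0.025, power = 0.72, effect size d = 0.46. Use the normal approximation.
n = 38 pairs

Sample size formula (paired t-test, normal approximation):
n = ((z_{α/2} + z_β) / d)²

z_{α/2} = 2.241 (for α = 0.025, two-sided)
z_β = 0.583 (for power = 0.72)
d = 0.46

n = ((2.241 + 0.583) / 0.46)²
n = (6.139)²
n ≈ 37.69
Round up to the next whole number: n = 38 pairs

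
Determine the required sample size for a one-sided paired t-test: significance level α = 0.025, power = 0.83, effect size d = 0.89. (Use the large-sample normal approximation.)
n = 11 pairs

Sample size formula (paired t-test, normal approximation):
n = ((z_α + z_β) / d)²

z_α = 1.960 (for α = 0.025, one-sided)
z_β = 0.954 (for power = 0.83)
d = 0.89

n = ((1.960 + 0.954) / 0.89)²
n = (3.274)²
n ≈ 10.72
Round up to the next whole number: n = 11 pairs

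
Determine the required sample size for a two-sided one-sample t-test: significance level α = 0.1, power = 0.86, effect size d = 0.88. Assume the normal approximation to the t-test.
n = 10

Sample size formula (one-sample t-test, normal approximation):
n = ((z_{α/2} + z_β) / d)²

z_{α/2} = 1.645 (for α = 0.1, two-sided)
z_β = 1.080 (for power = 0.86)
d = 0.88

n = ((1.645 + 1.080) / 0.88)²
n = (3.097)²
n ≈ 9.59
Round up to the next whole number: n = 10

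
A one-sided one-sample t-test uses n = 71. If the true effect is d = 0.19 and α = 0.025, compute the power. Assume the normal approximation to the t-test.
Power ≈ 0.36

Power calculation (one-sample t-test, normal approximation):
z_β = d · √n - z_α
z_β = 0.19 · √71 - 1.960
z_β = 0.19 · 8.426 - 1.960
z_β = -0.359

Power = Φ(z_β) = Φ(-0.359) ≈ 0.360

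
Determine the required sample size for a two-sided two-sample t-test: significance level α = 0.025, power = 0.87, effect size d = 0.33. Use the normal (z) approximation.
n = 209 per group

Sample size formula (two-sample t-test, normal approximation):
n = 2 · ((z_{α/2} + z_β) / d)²

z_{α/2} = 2.241 (for α = 0.025, two-sided)
z_β = 1.126 (for power = 0.87)
d = 0.33

n = 2 · ((2.241 + 1.126) / 0.33)²
n = 2 · (10.203)²
n ≈ 208.20
Round up to the next whole number: n = 209 per group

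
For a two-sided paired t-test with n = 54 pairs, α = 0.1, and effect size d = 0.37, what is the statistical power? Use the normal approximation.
Power ≈ 0.86

Power calculation (paired t-test, normal approximation):
z_β = d · √n - z_{α/2}
z_β = 0.37 · √54 - 1.645
z_β = 0.37 · 7.348 - 1.645
z_β = 1.074

Power = Φ(z_β) = Φ(1.074) ≈ 0.859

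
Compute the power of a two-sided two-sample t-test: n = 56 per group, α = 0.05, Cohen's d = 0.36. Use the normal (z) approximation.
Power ≈ 0.48

Power calculation (two-sample t-test, normal approximation):
z_β = d · √(n/2) - z_{α/2}
z_β = 0.36 · √(56/2) - 1.960
z_β = 0.36 · 5.292 - 1.960
z_β = -0.055

Power = Φ(z_β) = Φ(-0.055) ≈ 0.478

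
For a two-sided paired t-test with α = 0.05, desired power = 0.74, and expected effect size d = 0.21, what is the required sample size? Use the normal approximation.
n = 154 pairs

Sample size formula (paired t-test, normal approximation):
n = ((z_{α/2} + z_β) / d)²

z_{α/2} = 1.960 (for α = 0.05, two-sided)
z_β = 0.643 (for power = 0.74)
d = 0.21

n = ((1.960 + 0.643) / 0.21)²
n = (12.395)²
n ≈ 153.64
Round up to the next whole number: n = 154 pairs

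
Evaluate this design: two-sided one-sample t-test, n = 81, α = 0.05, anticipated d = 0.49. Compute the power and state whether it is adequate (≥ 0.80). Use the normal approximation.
Power ≈ 0.99; the study is adequately powered (power ≥ 0.80)

Power calculation (one-sample t-test, normal approximation):
z_β = d · √n - z_{α/2}
z_β = 0.49 · √81 - 1.960
z_β = 0.49 · 9.000 - 1.960
z_β = 2.450

Power = Φ(z_β) = Φ(2.450) ≈ 0.993

Effect size d = 0.49 is small by Cohen's convention (0.2/0.5/0.8).

Threshold: power ≥ 0.80 is conventionally adequate.
Power ≈ 0.99 → the study is adequately powered (power ≥ 0.80).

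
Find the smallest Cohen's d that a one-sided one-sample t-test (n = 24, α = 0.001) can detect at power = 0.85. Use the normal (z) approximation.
d ≈ 0.84

Minimum detectable effect (one-sample t-test, normal approximation):
d = (z_α + z_β) / √n
d = (3.090 + 1.036) / √24
d = 4.127 / 4.899
d ≈ 0.84

By Cohen's convention (0.2 small / 0.5 medium / 0.8 large): large effect.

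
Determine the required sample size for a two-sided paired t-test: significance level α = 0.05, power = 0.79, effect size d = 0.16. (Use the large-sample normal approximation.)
n = 299 pairs

Sample size formula (paired t-test, normal approximation):
n = ((z_{α/2} + z_β) / d)²

z_{α/2} = 1.960 (for α = 0.05, two-sided)
z_β = 0.806 (for power = 0.79)
d = 0.16

n = ((1.960 + 0.806) / 0.16)²
n = (17.288)²
n ≈ 298.87
Round up to the next whole number: n = 299 pairs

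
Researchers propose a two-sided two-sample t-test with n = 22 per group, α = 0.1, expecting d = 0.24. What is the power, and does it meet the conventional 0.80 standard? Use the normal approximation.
Power ≈ 0.20; the study is underpowered (power < 0.80)

Power calculation (two-sample t-test, normal approximation):
z_β = d · √(n/2) - z_{α/2}
z_β = 0.24 · √(22/2) - 1.645
z_β = 0.24 · 3.317 - 1.645
z_β = -0.849

Power = Φ(z_β) = Φ(-0.849) ≈ 0.198

Effect size d = 0.24 is small by Cohen's convention (0.2/0.5/0.8).

Threshold: power ≥ 0.80 is conventionally adequate.
Power ≈ 0.20 → the study is underpowered (power < 0.80).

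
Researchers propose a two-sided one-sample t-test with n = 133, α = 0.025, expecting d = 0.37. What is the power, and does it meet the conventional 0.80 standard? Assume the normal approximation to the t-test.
Power ≈ 0.98; the study is adequately powered (power ≥ 0.80)

Power calculation (one-sample t-test, normal approximation):
z_β = d · √n - z_{α/2}
z_β = 0.37 · √133 - 2.241
z_β = 0.37 · 11.533 - 2.241
z_β = 2.026

Power = Φ(z_β) = Φ(2.026) ≈ 0.979

Effect size d = 0.37 is small by Cohen's convention (0.2/0.5/0.8).

Threshold: power ≥ 0.80 is conventionally adequate.
Power ≈ 0.98 → the study is adequately powered (power ≥ 0.80).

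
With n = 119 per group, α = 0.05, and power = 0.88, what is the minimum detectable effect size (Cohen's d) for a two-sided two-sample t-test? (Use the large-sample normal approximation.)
d ≈ 0.41

Minimum detectable effect (two-sample t-test, normal approximation):
d = (z_{α/2} + z_β) / √(n/2)
d = (1.960 + 1.175) / √(119/2)
d = 3.135 / 7.714
d ≈ 0.41

By Cohen's convention (0.2 small / 0.5 medium / 0.8 large): small effect.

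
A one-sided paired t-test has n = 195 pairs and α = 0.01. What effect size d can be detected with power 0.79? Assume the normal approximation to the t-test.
d ≈ 0.22

Minimum detectable effect (paired t-test, normal approximation):
d = (z_α + z_β) / √n
d = (2.326 + 0.806) / √195
d = 3.133 / 13.964
d ≈ 0.22

By Cohen's convention (0.2 small / 0.5 medium / 0.8 large): small effect.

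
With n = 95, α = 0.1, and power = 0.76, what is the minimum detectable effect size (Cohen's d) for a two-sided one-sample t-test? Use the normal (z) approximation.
d ≈ 0.24

Minimum detectable effect (one-sample t-test, normal approximation):
d = (z_{α/2} + z_β) / √n
d = (1.645 + 0.706) / √95
d = 2.351 / 9.747
d ≈ 0.24

By Cohen's convention (0.2 small / 0.5 medium / 0.8 large): small effect.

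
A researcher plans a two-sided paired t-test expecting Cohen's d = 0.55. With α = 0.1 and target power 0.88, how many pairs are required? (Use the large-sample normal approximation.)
n = 27 pairs

Sample size formula (paired t-test, normal approximation):
n = ((z_{α/2} + z_β) / d)²

z_{α/2} = 1.645 (for α = 0.1, two-sided)
z_β = 1.175 (for power = 0.88)
d = 0.55

n = ((1.645 + 1.175) / 0.55)²
n = (5.127)²
n ≈ 26.29
Round up to the next whole number: n = 27 pairs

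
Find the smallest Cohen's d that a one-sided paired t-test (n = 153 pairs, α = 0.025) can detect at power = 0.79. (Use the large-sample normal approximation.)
d ≈ 0.22

Minimum detectable effect (paired t-test, normal approximation):
d = (z_α + z_β) / √n
d = (1.960 + 0.806) / √153
d = 2.766 / 12.369
d ≈ 0.22

By Cohen's convention (0.2 small / 0.5 medium / 0.8 large): small effect.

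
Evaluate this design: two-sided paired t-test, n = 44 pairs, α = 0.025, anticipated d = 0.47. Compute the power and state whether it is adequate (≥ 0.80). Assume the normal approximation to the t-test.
Power ≈ 0.81; the study is adequately powered (power ≥ 0.80)

Power calculation (paired t-test, normal approximation):
z_β = d · √n - z_{α/2}
z_β = 0.47 · √44 - 2.241
z_β = 0.47 · 6.633 - 2.241
z_β = 0.876

Power = Φ(z_β) = Φ(0.876) ≈ 0.810

Effect size d = 0.47 is small by Cohen's convention (0.2/0.5/0.8).

Threshold: power ≥ 0.80 is conventionally adequate.
Power ≈ 0.81 → the study is adequately powered (power ≥ 0.80).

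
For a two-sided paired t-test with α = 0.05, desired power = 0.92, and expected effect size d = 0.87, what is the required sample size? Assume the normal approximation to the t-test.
n = 15 pairs

Sample size formula (paired t-test, normal approximation):
n = ((z_{α/2} + z_β) / d)²

z_{α/2} = 1.960 (for α = 0.05, two-sided)
z_β = 1.405 (for power = 0.92)
d = 0.87

n = ((1.960 + 1.405) / 0.87)²
n = (3.868)²
n ≈ 14.96
Round up to the next whole number: n = 15 pairs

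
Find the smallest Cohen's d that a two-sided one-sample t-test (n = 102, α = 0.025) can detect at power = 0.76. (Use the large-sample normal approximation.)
d ≈ 0.29

Minimum detectable effect (one-sample t-test, normal approximation):
d = (z_{α/2} + z_β) / √n
d = (2.241 + 0.706) / √102
d = 2.948 / 10.100
d ≈ 0.29

By Cohen's convention (0.2 small / 0.5 medium / 0.8 large): small effect.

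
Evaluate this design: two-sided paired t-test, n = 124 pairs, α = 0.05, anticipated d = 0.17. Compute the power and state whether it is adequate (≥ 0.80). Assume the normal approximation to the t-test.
Power ≈ 0.47; the study is underpowered (power < 0.80)

Power calculation (paired t-test, normal approximation):
z_β = d · √n - z_{α/2}
z_β = 0.17 · √124 - 1.960
z_β = 0.17 · 11.136 - 1.960
z_β = -0.067

Power = Φ(z_β) = Φ(-0.067) ≈ 0.473

Effect size d = 0.17 is very small by Cohen's convention (0.2/0.5/0.8).

Threshold: power ≥ 0.80 is conventionally adequate.
Power ≈ 0.47 → the study is underpowered (power < 0.80).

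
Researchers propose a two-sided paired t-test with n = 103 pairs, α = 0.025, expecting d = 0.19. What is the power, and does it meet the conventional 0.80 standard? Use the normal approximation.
Power ≈ 0.38; the study is underpowered (power < 0.80)

Power calculation (paired t-test, normal approximation):
z_β = d · √n - z_{α/2}
z_β = 0.19 · √103 - 2.241
z_β = 0.19 · 10.149 - 2.241
z_β = -0.313

Power = Φ(z_β) = Φ(-0.313) ≈ 0.377

Effect size d = 0.19 is very small by Cohen's convention (0.2/0.5/0.8).

Threshold: power ≥ 0.80 is conventionally adequate.
Power ≈ 0.38 → the study is underpowered (power < 0.80).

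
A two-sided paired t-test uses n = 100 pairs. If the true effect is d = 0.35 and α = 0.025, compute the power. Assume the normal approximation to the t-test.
Power ≈ 0.90

Power calculation (paired t-test, normal approximation):
z_β = d · √n - z_{α/2}
z_β = 0.35 · √100 - 2.241
z_β = 0.35 · 10.000 - 2.241
z_β = 1.259

Power = Φ(z_β) = Φ(1.259) ≈ 0.896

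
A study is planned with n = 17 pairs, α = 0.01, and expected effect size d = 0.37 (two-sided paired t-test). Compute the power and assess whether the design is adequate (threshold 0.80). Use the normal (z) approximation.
Power ≈ 0.15; the study is underpowered (power < 0.80)

Power calculation (paired t-test, normal approximation):
z_β = d · √n - z_{α/2}
z_β = 0.37 · √17 - 2.576
z_β = 0.37 · 4.123 - 2.576
z_β = -1.050

Power = Φ(z_β) = Φ(-1.050) ≈ 0.147

Effect size d = 0.37 is small by Cohen's convention (0.2/0.5/0.8).

Threshold: power ≥ 0.80 is conventionally adequate.
Power ≈ 0.15 → the study is underpowered (power < 0.80).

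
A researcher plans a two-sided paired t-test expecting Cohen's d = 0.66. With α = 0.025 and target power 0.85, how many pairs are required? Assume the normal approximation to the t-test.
n = 25 pairs

Sample size formula (paired t-test, normal approximation):
n = ((z_{α/2} + z_β) / d)²

z_{α/2} = 2.241 (for α = 0.025, two-sided)
z_β = 1.036 (for power = 0.85)
d = 0.66

n = ((2.241 + 1.036) / 0.66)²
n = (4.965)²
n ≈ 24.65
Round up to the next whole number: n = 25 pairs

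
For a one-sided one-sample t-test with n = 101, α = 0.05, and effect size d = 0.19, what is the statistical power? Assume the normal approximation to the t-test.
Power ≈ 0.60

Power calculation (one-sample t-test, normal approximation):
z_β = d · √n - z_α
z_β = 0.19 · √101 - 1.645
z_β = 0.19 · 10.050 - 1.645
z_β = 0.265

Power = Φ(z_β) = Φ(0.265) ≈ 0.604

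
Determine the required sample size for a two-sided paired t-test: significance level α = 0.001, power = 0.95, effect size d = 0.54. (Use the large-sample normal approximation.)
n = 84 pairs

Sample size formula (paired t-test, normal approximation):
n = ((z_{α/2} + z_β) / d)²

z_{α/2} = 3.291 (for α = 0.001, two-sided)
z_β = 1.645 (for power = 0.95)
d = 0.54

n = ((3.291 + 1.645) / 0.54)²
n = (9.141)²
n ≈ 83.56
Round up to the next whole number: n = 84 pairs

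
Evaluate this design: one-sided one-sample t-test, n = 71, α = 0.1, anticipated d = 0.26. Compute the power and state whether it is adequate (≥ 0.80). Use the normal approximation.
Power ≈ 0.82; the study is adequately powered (power ≥ 0.80)

Power calculation (one-sample t-test, normal approximation):
z_β = d · √n - z_α
z_β = 0.26 · √71 - 1.282
z_β = 0.26 · 8.426 - 1.282
z_β = 0.909

Power = Φ(z_β) = Φ(0.909) ≈ 0.818

Effect size d = 0.26 is small by Cohen's convention (0.2/0.5/0.8).

Threshold: power ≥ 0.80 is conventionally adequate.
Power ≈ 0.82 → the study is adequately powered (power ≥ 0.80).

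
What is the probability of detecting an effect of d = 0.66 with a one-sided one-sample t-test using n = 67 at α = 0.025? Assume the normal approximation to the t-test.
Power ≈ 1.00

Power calculation (one-sample t-test, normal approximation):
z_β = d · √n - z_α
z_β = 0.66 · √67 - 1.960
z_β = 0.66 · 8.185 - 1.960
z_β = 3.442

Power = Φ(z_β) = Φ(3.442) ≈ 1.000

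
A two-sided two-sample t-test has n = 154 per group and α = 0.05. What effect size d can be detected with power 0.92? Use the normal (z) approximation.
d ≈ 0.38

Minimum detectable effect (two-sample t-test, normal approximation):
d = (z_{α/2} + z_β) / √(n/2)
d = (1.960 + 1.405) / √(154/2)
d = 3.365 / 8.775
d ≈ 0.38

By Cohen's convention (0.2 small / 0.5 medium / 0.8 large): small effect.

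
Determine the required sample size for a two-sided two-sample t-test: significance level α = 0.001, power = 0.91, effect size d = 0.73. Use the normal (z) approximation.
n = 81 per group

Sample size formula (two-sample t-test, normal approximation):
n = 2 · ((z_{α/2} + z_β) / d)²

z_{α/2} = 3.291 (for α = 0.001, two-sided)
z_β = 1.341 (for power = 0.91)
d = 0.73

n = 2 · ((3.291 + 1.341) / 0.73)²
n = 2 · (6.345)²
n ≈ 80.52
Round up to the next whole number: n = 81 per group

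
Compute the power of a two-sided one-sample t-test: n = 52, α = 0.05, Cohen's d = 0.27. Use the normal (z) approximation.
Power ≈ 0.49

Power calculation (one-sample t-test, normal approximation):
z_β = d · √n - z_{α/2}
z_β = 0.27 · √52 - 1.960
z_β = 0.27 · 7.211 - 1.960
z_β = -0.013

Power = Φ(z_β) = Φ(-0.013) ≈ 0.495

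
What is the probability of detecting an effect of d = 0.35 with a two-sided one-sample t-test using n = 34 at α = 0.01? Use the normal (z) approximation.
Power ≈ 0.30

Power calculation (one-sample t-test, normal approximation):
z_β = d · √n - z_{α/2}
z_β = 0.35 · √34 - 2.576
z_β = 0.35 · 5.831 - 2.576
z_β = -0.535

Power = Φ(z_β) = Φ(-0.535) ≈ 0.296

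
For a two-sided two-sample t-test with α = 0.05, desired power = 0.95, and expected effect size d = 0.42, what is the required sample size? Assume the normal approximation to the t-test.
n = 148 per group

Sample size formula (two-sample t-test, normal approximation):
n = 2 · ((z_{α/2} + z_β) / d)²

z_{α/2} = 1.960 (for α = 0.05, two-sided)
z_β = 1.645 (for power = 0.95)
d = 0.42

n = 2 · ((1.960 + 1.645) / 0.42)²
n = 2 · (8.583)²
n ≈ 147.34
Round up to the next whole number: n = 148 per group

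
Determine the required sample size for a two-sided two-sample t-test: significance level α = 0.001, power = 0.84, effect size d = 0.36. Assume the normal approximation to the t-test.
n = 284 per group

Sample size formula (two-sample t-test, normal approximation):
n = 2 · ((z_{α/2} + z_β) / d)²

z_{α/2} = 3.291 (for α = 0.001, two-sided)
z_β = 0.994 (for power = 0.84)
d = 0.36

n = 2 · ((3.291 + 0.994) / 0.36)²
n = 2 · (11.903)²
n ≈ 283.36
Round up to the next whole number: n = 284 per group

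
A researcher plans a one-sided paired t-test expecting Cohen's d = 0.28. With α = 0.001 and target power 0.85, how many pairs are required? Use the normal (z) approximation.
n = 218 pairs

Sample size formula (paired t-test, normal approximation):
n = ((z_α + z_β) / d)²

z_α = 3.090 (for α = 0.001, one-sided)
z_β = 1.036 (for power = 0.85)
d = 0.28

n = ((3.090 + 1.036) / 0.28)²
n = (14.736)²
n ≈ 217.15
Round up to the next whole number: n = 218 pairs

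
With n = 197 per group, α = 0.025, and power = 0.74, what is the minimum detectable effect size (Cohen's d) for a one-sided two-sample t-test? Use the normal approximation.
d ≈ 0.26

Minimum detectable effect (two-sample t-test, normal approximation):
d = (z_α + z_β) / √(n/2)
d = (1.960 + 0.643) / √(197/2)
d = 2.603 / 9.925
d ≈ 0.26

By Cohen's convention (0.2 small / 0.5 medium / 0.8 large): small effect.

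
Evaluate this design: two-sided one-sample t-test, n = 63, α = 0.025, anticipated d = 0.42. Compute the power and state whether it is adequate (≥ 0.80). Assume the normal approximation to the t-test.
Power ≈ 0.86; the study is adequately powered (power ≥ 0.80)

Power calculation (one-sample t-test, normal approximation):
z_β = d · √n - z_{α/2}
z_β = 0.42 · √63 - 2.241
z_β = 0.42 · 7.937 - 2.241
z_β = 1.092

Power = Φ(z_β) = Φ(1.092) ≈ 0.863

Effect size d = 0.42 is small by Cohen's convention (0.2/0.5/0.8).

Threshold: power ≥ 0.80 is conventionally adequate.
Power ≈ 0.86 → the study is adequately powered (power ≥ 0.80).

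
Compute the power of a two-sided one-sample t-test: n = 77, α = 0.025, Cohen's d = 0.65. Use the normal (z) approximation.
Power ≈ 1.00

Power calculation (one-sample t-test, normal approximation):
z_β = d · √n - z_{α/2}
z_β = 0.65 · √77 - 2.241
z_β = 0.65 · 8.775 - 2.241
z_β = 3.462

Power = Φ(z_β) = Φ(3.462) ≈ 1.000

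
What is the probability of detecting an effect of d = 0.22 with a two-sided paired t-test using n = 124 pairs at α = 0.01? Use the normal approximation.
Power ≈ 0.45

Power calculation (paired t-test, normal approximation):
z_β = d · √n - z_{α/2}
z_β = 0.22 · √124 - 2.576
z_β = 0.22 · 11.136 - 2.576
z_β = -0.126

Power = Φ(z_β) = Φ(-0.126) ≈ 0.450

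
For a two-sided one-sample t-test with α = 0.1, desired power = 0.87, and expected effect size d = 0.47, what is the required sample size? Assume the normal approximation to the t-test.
n = 35

Sample size formula (one-sample t-test, normal approximation):
n = ((z_{α/2} + z_β) / d)²

z_{α/2} = 1.645 (for α = 0.1, two-sided)
z_β = 1.126 (for power = 0.87)
d = 0.47

n = ((1.645 + 1.126) / 0.47)²
n = (5.896)²
n ≈ 34.76
Round up to the next whole number: n = 35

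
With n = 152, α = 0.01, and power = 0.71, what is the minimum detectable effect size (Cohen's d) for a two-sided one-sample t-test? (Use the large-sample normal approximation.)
d ≈ 0.25

Minimum detectable effect (one-sample t-test, normal approximation):
d = (z_{α/2} + z_β) / √n
d = (2.576 + 0.553) / √152
d = 3.129 / 12.329
d ≈ 0.25

By Cohen's convention (0.2 small / 0.5 medium / 0.8 large): small effect.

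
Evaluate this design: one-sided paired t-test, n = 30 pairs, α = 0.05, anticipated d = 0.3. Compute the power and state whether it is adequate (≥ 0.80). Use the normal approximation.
Power ≈ 0.50; the study is underpowered (power < 0.80)

Power calculation (paired t-test, normal approximation):
z_β = d · √n - z_α
z_β = 0.3 · √30 - 1.645
z_β = 0.3 · 5.477 - 1.645
z_β = -0.002

Power = Φ(z_β) = Φ(-0.002) ≈ 0.499

Effect size d = 0.3 is small by Cohen's convention (0.2/0.5/0.8).

Threshold: power ≥ 0.80 is conventionally adequate.
Power ≈ 0.50 → the study is underpowered (power < 0.80).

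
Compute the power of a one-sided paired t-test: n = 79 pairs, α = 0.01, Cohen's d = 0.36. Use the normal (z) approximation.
Power ≈ 0.81

Power calculation (paired t-test, normal approximation):
z_β = d · √n - z_α
z_β = 0.36 · √79 - 2.326
z_β = 0.36 · 8.888 - 2.326
z_β = 0.873

Power = Φ(z_β) = Φ(0.873) ≈ 0.809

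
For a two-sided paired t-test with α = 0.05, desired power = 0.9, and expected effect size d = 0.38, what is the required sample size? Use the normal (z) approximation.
n = 73 pairs

Sample size formula (paired t-test, normal approximation):
n = ((z_{α/2} + z_β) / d)²

z_{α/2} = 1.960 (for α = 0.05, two-sided)
z_β = 1.282 (for power = 0.9)
d = 0.38

n = ((1.960 + 1.282) / 0.38)²
n = (8.532)²
n ≈ 72.80
Round up to the next whole number: n = 73 pairs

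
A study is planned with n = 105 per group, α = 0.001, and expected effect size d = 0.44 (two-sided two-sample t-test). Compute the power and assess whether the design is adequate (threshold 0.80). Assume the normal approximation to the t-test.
Power ≈ 0.46; the study is underpowered (power < 0.80)

Power calculation (two-sample t-test, normal approximation):
z_β = d · √(n/2) - z_{α/2}
z_β = 0.44 · √(105/2) - 3.291
z_β = 0.44 · 7.246 - 3.291
z_β = -0.102

Power = Φ(z_β) = Φ(-0.102) ≈ 0.459

Effect size d = 0.44 is small by Cohen's convention (0.2/0.5/0.8).

Threshold: power ≥ 0.80 is conventionally adequate.
Power ≈ 0.46 → the study is underpowered (power < 0.80).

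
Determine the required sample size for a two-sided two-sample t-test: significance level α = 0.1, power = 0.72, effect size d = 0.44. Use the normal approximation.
n = 52 per group

Sample size formula (two-sample t-test, normal approximation):
n = 2 · ((z_{α/2} + z_β) / d)²

z_{α/2} = 1.645 (for α = 0.1, two-sided)
z_β = 0.583 (for power = 0.72)
d = 0.44

n = 2 · ((1.645 + 0.583) / 0.44)²
n = 2 · (5.064)²
n ≈ 51.29
Round up to the next whole number: n = 52 per group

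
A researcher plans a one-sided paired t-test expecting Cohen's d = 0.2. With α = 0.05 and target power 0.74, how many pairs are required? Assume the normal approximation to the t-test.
n = 131 pairs

Sample size formula (paired t-test, normal approximation):
n = ((z_α + z_β) / d)²

z_α = 1.645 (for α = 0.05, one-sided)
z_β = 0.643 (for power = 0.74)
d = 0.2

n = ((1.645 + 0.643) / 0.2)²
n = (11.440)²
n ≈ 130.87
Round up to the next whole number: n = 131 pairs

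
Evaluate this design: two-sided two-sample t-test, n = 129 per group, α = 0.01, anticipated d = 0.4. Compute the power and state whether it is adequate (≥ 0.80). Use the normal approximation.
Power ≈ 0.74; the study is underpowered (power < 0.80)

Power calculation (two-sample t-test, normal approximation):
z_β = d · √(n/2) - z_{α/2}
z_β = 0.4 · √(129/2) - 2.576
z_β = 0.4 · 8.031 - 2.576
z_β = 0.637

Power = Φ(z_β) = Φ(0.637) ≈ 0.738

Effect size d = 0.4 is small by Cohen's convention (0.2/0.5/0.8).

Threshold: power ≥ 0.80 is conventionally adequate.
Power ≈ 0.74 → the study is underpowered (power < 0.80).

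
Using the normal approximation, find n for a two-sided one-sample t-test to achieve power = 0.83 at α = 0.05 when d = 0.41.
n = 51

Sample size formula (one-sample t-test, normal approximation):
n = ((z_{α/2} + z_β) / d)²

z_{α/2} = 1.960 (for α = 0.05, two-sided)
z_β = 0.954 (for power = 0.83)
d = 0.41

n = ((1.960 + 0.954) / 0.41)²
n = (7.107)²
n ≈ 50.51
Round up to the next whole number: n = 51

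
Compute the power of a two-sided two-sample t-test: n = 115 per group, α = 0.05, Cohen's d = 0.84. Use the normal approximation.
Power ≈ 1.00

Power calculation (two-sample t-test, normal approximation):
z_β = d · √(n/2) - z_{α/2}
z_β = 0.84 · √(115/2) - 1.960
z_β = 0.84 · 7.583 - 1.960
z_β = 4.410

Power = Φ(z_β) = Φ(4.410) ≈ 1.000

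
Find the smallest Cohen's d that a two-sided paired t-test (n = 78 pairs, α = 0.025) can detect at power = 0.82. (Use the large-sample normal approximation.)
d ≈ 0.36

Minimum detectable effect (paired t-test, normal approximation):
d = (z_{α/2} + z_β) / √n
d = (2.241 + 0.915) / √78
d = 3.157 / 8.832
d ≈ 0.36

By Cohen's convention (0.2 small / 0.5 medium / 0.8 large): small effect.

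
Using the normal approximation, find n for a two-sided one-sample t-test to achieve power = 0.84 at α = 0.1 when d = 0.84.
n = 10

Sample size formula (one-sample t-test, normal approximation):
n = ((z_{α/2} + z_β) / d)²

z_{α/2} = 1.645 (for α = 0.1, two-sided)
z_β = 0.994 (for power = 0.84)
d = 0.84

n = ((1.645 + 0.994) / 0.84)²
n = (3.142)²
n ≈ 9.87
Round up to the next whole number: n = 10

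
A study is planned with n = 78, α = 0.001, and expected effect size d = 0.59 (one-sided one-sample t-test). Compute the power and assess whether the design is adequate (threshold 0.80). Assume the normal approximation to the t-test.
Power ≈ 0.98; the study is adequately powered (power ≥ 0.80)

Power calculation (one-sample t-test, normal approximation):
z_β = d · √n - z_α
z_β = 0.59 · √78 - 3.090
z_β = 0.59 · 8.832 - 3.090
z_β = 2.121

Power = Φ(z_β) = Φ(2.121) ≈ 0.983

Effect size d = 0.59 is medium by Cohen's convention (0.2/0.5/0.8).

Threshold: power ≥ 0.80 is conventionally adequate.
Power ≈ 0.98 → the study is adequately powered (power ≥ 0.80).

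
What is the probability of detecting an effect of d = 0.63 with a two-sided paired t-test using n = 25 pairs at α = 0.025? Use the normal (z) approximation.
Power ≈ 0.82

Power calculation (paired t-test, normal approximation):
z_β = d · √n - z_{α/2}
z_β = 0.63 · √25 - 2.241
z_β = 0.63 · 5.000 - 2.241
z_β = 0.909

Power = Φ(z_β) = Φ(0.909) ≈ 0.818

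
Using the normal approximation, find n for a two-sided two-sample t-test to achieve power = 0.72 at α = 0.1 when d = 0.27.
n = 137 per group

Sample size formula (two-sample t-test, normal approximation):
n = 2 · ((z_{α/2} + z_β) / d)²

z_{α/2} = 1.645 (for α = 0.1, two-sided)
z_β = 0.583 (for power = 0.72)
d = 0.27

n = 2 · ((1.645 + 0.583) / 0.27)²
n = 2 · (8.252)²
n ≈ 136.19
Round up to the next whole number: n = 137 per group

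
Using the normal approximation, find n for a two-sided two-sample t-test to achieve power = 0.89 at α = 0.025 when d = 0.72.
n = 47 per group

Sample size formula (two-sample t-test, normal approximation):
n = 2 · ((z_{α/2} + z_β) / d)²

z_{α/2} = 2.241 (for α = 0.025, two-sided)
z_β = 1.227 (for power = 0.89)
d = 0.72

n = 2 · ((2.241 + 1.227) / 0.72)²
n = 2 · (4.817)²
n ≈ 46.41
Round up to the next whole number: n = 47 per group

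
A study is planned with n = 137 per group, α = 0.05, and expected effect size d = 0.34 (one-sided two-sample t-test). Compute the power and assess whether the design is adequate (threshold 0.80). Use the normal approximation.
Power ≈ 0.88; the study is adequately powered (power ≥ 0.80)

Power calculation (two-sample t-test, normal approximation):
z_β = d · √(n/2) - z_α
z_β = 0.34 · √(137/2) - 1.645
z_β = 0.34 · 8.276 - 1.645
z_β = 1.169

Power = Φ(z_β) = Φ(1.169) ≈ 0.879

Effect size d = 0.34 is small by Cohen's convention (0.2/0.5/0.8).

Threshold: power ≥ 0.80 is conventionally adequate.
Power ≈ 0.88 → the study is adequately powered (power ≥ 0.80).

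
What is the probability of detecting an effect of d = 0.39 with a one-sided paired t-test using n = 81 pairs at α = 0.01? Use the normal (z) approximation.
Power ≈ 0.88

Power calculation (paired t-test, normal approximation):
z_β = d · √n - z_α
z_β = 0.39 · √81 - 2.326
z_β = 0.39 · 9.000 - 2.326
z_β = 1.184

Power = Φ(z_β) = Φ(1.184) ≈ 0.882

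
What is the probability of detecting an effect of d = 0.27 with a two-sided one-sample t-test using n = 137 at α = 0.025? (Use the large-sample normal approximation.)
Power ≈ 0.82

Power calculation (one-sample t-test, normal approximation):
z_β = d · √n - z_{α/2}
z_β = 0.27 · √137 - 2.241
z_β = 0.27 · 11.705 - 2.241
z_β = 0.919

Power = Φ(z_β) = Φ(0.919) ≈ 0.821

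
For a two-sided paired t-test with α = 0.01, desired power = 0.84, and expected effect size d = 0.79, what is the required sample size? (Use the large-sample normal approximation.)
n = 21 pairs

Sample size formula (paired t-test, normal approximation):
n = ((z_{α/2} + z_β) / d)²

z_{α/2} = 2.576 (for α = 0.01, two-sided)
z_β = 0.994 (for power = 0.84)
d = 0.79

n = ((2.576 + 0.994) / 0.79)²
n = (4.519)²
n ≈ 20.42
Round up to the next whole number: n = 21 pairs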